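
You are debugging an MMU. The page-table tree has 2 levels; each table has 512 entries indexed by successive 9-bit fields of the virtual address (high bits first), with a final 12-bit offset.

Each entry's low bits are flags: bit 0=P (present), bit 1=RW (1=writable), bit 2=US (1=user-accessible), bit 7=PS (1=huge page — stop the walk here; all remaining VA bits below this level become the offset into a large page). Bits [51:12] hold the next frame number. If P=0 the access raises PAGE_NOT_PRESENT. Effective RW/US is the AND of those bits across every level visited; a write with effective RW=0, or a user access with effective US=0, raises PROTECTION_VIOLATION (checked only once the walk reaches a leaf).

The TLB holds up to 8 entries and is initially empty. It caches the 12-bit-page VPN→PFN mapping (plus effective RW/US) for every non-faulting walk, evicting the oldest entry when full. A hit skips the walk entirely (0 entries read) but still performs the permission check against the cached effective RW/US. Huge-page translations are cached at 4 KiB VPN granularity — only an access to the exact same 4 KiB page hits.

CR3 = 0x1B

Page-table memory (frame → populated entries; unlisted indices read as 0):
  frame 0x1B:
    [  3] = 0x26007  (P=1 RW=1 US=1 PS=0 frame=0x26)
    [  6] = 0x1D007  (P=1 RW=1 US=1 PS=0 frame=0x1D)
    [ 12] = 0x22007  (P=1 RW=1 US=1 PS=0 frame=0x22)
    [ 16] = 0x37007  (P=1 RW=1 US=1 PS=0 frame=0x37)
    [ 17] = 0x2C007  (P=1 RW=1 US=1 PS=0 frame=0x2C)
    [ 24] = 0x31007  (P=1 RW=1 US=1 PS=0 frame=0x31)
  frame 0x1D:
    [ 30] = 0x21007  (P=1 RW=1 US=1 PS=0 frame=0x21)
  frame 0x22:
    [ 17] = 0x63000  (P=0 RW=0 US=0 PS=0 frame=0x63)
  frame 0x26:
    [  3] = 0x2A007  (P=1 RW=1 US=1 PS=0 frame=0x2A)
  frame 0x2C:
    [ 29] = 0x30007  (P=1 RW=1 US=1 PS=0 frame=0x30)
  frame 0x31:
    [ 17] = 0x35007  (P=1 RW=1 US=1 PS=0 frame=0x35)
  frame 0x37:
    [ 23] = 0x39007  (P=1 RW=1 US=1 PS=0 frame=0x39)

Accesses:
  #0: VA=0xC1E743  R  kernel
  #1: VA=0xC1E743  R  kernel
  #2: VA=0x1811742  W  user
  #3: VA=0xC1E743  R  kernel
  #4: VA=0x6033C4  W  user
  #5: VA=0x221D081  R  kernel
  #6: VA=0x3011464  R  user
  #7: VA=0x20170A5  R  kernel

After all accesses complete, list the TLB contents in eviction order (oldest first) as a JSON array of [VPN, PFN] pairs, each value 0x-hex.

Walk each access:
#0 VA=0xC1E743 (r,kernel):
  [0] read 0x1B idx=6: raw=0x1D007 flags P=1 W=1 U=1 S=0
  [1] read 0x1D idx=30: raw=0x21007 flags P=1 W=1 U=1 S=0
  ⇒ phys 0x21743  [2 reads]
#1 VA=0xC1E743 (r,kernel):
  TLB hit vpn=0xC1E → PA=0x21743
#2 VA=0x1811742 (w,user):
  [0] read 0x1B idx=12: raw=0x22007 flags P=1 W=1 U=1 S=0
  [1] read 0x22 idx=17: raw=0x63000 flags P=0 W=0 U=0 S=0
  → PAGE_NOT_PRESENT  (2 entries read)
#3 VA=0xC1E743 (r,kernel):
  TLB hit vpn=0xC1E → PA=0x21743
#4 VA=0x6033C4 (w,user):
  [0] read 0x1B idx=3: raw=0x26007 flags P=1 W=1 U=1 S=0
  [1] read 0x26 idx=3: raw=0x2A007 flags P=1 W=1 U=1 S=0
  ⇒ phys 0x2A3C4  [2 reads]
#5 VA=0x221D081 (r,kernel):
  [0] read 0x1B idx=17: raw=0x2C007 flags P=1 W=1 U=1 S=0
  [1] read 0x2C idx=29: raw=0x30007 flags P=1 W=1 U=1 S=0
  ⇒ phys 0x30081  [2 reads]
#6 VA=0x3011464 (r,user):
  [0] read 0x1B idx=24: raw=0x31007 flags P=1 W=1 U=1 S=0
  [1] read 0x31 idx=17: raw=0x35007 flags P=1 W=1 U=1 S=0
  ⇒ phys 0x35464  [2 reads]
#7 VA=0x20170A5 (r,kernel):
  [0] read 0x1B idx=16: raw=0x37007 flags P=1 W=1 U=1 S=0
  [1] read 0x37 idx=23: raw=0x39007 flags P=1 W=1 U=1 S=0
  ⇒ phys 0x390A5  [2 reads]

TLB: [["0xC1E", "0x21"], ["0x603", "0x2A"], ["0x221D", "0x30"], ["0x3011", "0x35"], ["0x2017", "0x39"]]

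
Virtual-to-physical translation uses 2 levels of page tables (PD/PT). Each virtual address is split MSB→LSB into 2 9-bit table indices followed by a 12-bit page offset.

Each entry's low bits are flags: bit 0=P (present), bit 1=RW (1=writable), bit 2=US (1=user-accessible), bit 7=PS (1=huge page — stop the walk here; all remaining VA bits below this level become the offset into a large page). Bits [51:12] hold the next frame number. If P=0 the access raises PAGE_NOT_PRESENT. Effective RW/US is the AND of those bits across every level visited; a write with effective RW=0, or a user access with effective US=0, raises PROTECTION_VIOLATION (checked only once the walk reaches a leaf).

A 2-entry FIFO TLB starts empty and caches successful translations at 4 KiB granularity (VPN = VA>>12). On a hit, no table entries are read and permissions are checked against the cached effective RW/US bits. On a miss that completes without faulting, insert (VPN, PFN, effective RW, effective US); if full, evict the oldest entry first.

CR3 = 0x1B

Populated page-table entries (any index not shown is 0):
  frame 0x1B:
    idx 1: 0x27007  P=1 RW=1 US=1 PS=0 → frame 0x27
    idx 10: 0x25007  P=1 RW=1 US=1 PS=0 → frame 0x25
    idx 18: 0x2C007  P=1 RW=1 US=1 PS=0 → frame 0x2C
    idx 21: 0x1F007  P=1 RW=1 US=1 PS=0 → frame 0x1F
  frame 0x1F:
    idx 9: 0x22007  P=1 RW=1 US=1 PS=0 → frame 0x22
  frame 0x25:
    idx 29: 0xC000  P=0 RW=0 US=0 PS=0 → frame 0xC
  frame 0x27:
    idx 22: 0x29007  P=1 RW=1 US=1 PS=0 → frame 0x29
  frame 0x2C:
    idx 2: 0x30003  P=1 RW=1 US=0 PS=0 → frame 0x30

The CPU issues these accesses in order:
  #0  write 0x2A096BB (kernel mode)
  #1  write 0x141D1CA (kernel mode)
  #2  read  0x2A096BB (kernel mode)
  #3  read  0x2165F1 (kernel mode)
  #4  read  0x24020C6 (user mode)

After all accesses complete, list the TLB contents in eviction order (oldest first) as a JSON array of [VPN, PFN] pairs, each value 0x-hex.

Walk each access:
#0 VA=0x2A096BB (w,kernel):
  lvl0: tbl 0x1B, slot 21 ⇒ 0x1F007 (P1/RW1/US1/PS0)
  lvl1: tbl 0x1F, slot 9 ⇒ 0x22007 (P1/RW1/US1/PS0)
  ✓ 0x226BB  — 2 lookups
#1 VA=0x141D1CA (w,kernel):
  lvl0: tbl 0x1B, slot 10 ⇒ 0x25007 (P1/RW1/US1/PS0)
  lvl1: tbl 0x25, slot 29 ⇒ 0xC000 (P0/RW0/US0/PS0)
  ✗ PAGE_NOT_PRESENT  [2 reads]
#2 VA=0x2A096BB (r,kernel):
  TLB hit vpn=0x2A09 → PA=0x226BB
#3 VA=0x2165F1 (r,kernel):
  lvl0: tbl 0x1B, slot 1 ⇒ 0x27007 (P1/RW1/US1/PS0)
  lvl1: tbl 0x27, slot 22 ⇒ 0x29007 (P1/RW1/US1/PS0)
  ✓ 0x295F1  — 2 lookups
#4 VA=0x24020C6 (r,user):
  lvl0: tbl 0x1B, slot 18 ⇒ 0x2C007 (P1/RW1/US1/PS0)
  lvl1: tbl 0x2C, slot 2 ⇒ 0x30003 (P1/RW1/US0/PS0)
  ✗ PROTECTION_VIOLATION  [2 reads]

TLB: [["0x2A09", "0x22"], ["0x216", "0x29"]]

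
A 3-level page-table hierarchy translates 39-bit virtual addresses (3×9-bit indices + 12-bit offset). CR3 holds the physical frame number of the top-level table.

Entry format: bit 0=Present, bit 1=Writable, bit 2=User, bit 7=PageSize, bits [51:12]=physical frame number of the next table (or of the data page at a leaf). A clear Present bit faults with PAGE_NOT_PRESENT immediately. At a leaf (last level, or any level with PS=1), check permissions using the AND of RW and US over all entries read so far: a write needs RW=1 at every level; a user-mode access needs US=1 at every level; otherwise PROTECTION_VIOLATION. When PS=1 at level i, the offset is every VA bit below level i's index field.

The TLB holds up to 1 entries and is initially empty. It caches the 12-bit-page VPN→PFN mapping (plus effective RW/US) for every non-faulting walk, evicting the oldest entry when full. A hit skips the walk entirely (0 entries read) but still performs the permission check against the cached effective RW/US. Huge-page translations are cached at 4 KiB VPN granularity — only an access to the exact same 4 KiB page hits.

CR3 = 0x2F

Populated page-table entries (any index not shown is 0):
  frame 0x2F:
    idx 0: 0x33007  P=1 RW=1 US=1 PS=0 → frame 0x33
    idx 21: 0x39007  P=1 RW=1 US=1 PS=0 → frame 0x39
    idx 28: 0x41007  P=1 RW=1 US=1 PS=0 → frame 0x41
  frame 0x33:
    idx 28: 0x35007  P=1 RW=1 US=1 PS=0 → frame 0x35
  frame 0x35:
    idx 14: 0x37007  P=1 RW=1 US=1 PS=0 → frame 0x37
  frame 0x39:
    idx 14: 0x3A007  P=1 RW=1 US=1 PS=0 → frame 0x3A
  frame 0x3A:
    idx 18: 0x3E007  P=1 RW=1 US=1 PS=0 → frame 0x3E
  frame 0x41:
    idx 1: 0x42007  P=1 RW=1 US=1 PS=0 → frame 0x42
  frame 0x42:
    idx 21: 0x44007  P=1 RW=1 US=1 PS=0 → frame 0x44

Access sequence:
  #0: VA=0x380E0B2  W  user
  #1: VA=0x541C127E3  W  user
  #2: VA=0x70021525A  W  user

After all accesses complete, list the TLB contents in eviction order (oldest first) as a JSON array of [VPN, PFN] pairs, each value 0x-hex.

Walk each access:
#0 VA=0x380E0B2 (w,user):
  lvl0: tbl 0x2F, slot 0 ⇒ 0x33007 (P1/RW1/US1/PS0)
  lvl1: tbl 0x33, slot 28 ⇒ 0x35007 (P1/RW1/US1/PS0)
  lvl2: tbl 0x35, slot 14 ⇒ 0x37007 (P1/RW1/US1/PS0)
  ⇒ phys 0x370B2  [3 reads]
#1 VA=0x541C127E3 (w,user):
  lvl0: tbl 0x2F, slot 21 ⇒ 0x39007 (P1/RW1/US1/PS0)
  lvl1: tbl 0x39, slot 14 ⇒ 0x3A007 (P1/RW1/US1/PS0)
  lvl2: tbl 0x3A, slot 18 ⇒ 0x3E007 (P1/RW1/US1/PS0)
  ⇒ phys 0x3E7E3  [3 reads]
#2 VA=0x70021525A (w,user):
  lvl0: tbl 0x2F, slot 28 ⇒ 0x41007 (P1/RW1/US1/PS0)
  lvl1: tbl 0x41, slot 1 ⇒ 0x42007 (P1/RW1/US1/PS0)
  lvl2: tbl 0x42, slot 21 ⇒ 0x44007 (P1/RW1/US1/PS0)
  ⇒ phys 0x4425A  [3 reads]

TLB: [["0x700215", "0x44"]]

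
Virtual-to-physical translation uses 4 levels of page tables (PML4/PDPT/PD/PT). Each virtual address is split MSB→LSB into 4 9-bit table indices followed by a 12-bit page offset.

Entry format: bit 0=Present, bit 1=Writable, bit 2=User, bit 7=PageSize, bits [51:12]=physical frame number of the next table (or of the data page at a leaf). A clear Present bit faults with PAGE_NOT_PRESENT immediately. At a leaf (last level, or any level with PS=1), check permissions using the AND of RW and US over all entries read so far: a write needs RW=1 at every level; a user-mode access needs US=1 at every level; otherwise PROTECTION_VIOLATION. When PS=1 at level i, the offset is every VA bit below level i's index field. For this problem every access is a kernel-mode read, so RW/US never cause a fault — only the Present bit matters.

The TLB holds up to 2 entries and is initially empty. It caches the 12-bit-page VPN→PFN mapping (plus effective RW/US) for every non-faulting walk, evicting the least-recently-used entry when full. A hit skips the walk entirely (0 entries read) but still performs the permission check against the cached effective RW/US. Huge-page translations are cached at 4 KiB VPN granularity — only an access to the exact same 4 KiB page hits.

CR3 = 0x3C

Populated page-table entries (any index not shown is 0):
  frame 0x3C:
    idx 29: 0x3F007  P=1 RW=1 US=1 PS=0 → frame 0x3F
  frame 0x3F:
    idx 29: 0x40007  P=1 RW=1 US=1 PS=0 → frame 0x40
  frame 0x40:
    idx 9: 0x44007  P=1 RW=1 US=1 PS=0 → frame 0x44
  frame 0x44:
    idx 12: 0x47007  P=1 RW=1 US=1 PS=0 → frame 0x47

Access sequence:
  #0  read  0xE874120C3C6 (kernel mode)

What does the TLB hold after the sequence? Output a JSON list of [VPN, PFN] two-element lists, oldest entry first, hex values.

Walk each access:
#0 VA=0xE874120C3C6 (r,kernel):
  L0 @0x3C[29] → 0x3F007  P=1,RW=1,US=1,PS=0
  L1 @0x3F[29] → 0x40007  P=1,RW=1,US=1,PS=0
  L2 @0x40[9] → 0x44007  P=1,RW=1,US=1,PS=0
  L3 @0x44[12] → 0x47007  P=1,RW=1,US=1,PS=0
  ⇒ phys 0x473C6  [4 reads]

TLB: [["0xE874120C", "0x47"]]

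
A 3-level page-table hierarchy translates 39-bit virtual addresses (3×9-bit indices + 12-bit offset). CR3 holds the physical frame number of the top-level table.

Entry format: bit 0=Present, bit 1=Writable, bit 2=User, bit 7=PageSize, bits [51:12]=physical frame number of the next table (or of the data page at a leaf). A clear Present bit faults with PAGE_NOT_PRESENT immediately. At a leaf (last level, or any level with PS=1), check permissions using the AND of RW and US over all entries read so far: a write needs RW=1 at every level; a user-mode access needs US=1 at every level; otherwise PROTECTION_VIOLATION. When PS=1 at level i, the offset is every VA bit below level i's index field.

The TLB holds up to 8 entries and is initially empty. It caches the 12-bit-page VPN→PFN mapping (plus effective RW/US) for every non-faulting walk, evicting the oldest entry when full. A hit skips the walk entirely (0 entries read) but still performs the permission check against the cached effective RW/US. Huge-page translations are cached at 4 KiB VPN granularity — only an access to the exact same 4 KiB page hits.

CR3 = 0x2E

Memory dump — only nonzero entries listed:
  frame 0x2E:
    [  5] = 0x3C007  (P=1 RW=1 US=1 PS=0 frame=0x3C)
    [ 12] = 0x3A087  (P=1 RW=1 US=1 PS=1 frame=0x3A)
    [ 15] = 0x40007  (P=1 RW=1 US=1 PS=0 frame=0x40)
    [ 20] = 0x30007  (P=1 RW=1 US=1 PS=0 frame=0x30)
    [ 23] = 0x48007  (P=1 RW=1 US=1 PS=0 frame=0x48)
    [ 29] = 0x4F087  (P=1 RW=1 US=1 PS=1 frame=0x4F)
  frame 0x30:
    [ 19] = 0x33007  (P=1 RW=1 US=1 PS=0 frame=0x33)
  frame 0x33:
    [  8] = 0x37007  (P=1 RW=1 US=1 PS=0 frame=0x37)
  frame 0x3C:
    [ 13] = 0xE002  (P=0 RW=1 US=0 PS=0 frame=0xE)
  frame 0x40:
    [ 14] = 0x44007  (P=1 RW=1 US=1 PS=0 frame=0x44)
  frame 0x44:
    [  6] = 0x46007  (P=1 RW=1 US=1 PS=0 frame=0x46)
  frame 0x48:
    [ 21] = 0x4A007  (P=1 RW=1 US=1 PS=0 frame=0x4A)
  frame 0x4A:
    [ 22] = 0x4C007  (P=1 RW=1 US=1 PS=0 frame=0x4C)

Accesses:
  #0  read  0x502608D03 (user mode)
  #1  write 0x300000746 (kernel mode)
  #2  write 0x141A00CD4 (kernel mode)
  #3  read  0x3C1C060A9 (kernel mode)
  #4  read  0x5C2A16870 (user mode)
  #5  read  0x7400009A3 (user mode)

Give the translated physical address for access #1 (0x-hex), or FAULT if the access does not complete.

Walk each access:
#0 VA=0x502608D03 (r,user):
  [0] read 0x2E idx=20: raw=0x30007 flags P=1 W=1 U=1 S=0
  [1] read 0x30 idx=19: raw=0x33007 flags P=1 W=1 U=1 S=0
  [2] read 0x33 idx=8: raw=0x37007 flags P=1 W=1 U=1 S=0
  ✓ 0x37D03  — 3 lookups
#1 VA=0x300000746 (w,kernel):
  [0] read 0x2E idx=12: raw=0x3A087 flags P=1 W=1 U=1 S=1
  ✓ 0x3A746 (huge @L0)  — 1 lookups
#2 VA=0x141A00CD4 (w,kernel):
  [0] read 0x2E idx=5: raw=0x3C007 flags P=1 W=1 U=1 S=0
  [1] read 0x3C idx=13: raw=0xE002 flags P=0 W=1 U=0 S=0
  → PAGE_NOT_PRESENT  (2 entries read)
#3 VA=0x3C1C060A9 (r,kernel):
  [0] read 0x2E idx=15: raw=0x40007 flags P=1 W=1 U=1 S=0
  [1] read 0x40 idx=14: raw=0x44007 flags P=1 W=1 U=1 S=0
  [2] read 0x44 idx=6: raw=0x46007 flags P=1 W=1 U=1 S=0
  ✓ 0x460A9  — 3 lookups
#4 VA=0x5C2A16870 (r,user):
  [0] read 0x2E idx=23: raw=0x48007 flags P=1 W=1 U=1 S=0
  [1] read 0x48 idx=21: raw=0x4A007 flags P=1 W=1 U=1 S=0
  [2] read 0x4A idx=22: raw=0x4C007 flags P=1 W=1 U=1 S=0
  ✓ 0x4C870  — 3 lookups
#5 VA=0x7400009A3 (r,user):
  [0] read 0x2E idx=29: raw=0x4F087 flags P=1 W=1 U=1 S=1
  ✓ 0x4F9A3 (huge @L0)  — 1 lookups

Access #1 PA: 0x3A746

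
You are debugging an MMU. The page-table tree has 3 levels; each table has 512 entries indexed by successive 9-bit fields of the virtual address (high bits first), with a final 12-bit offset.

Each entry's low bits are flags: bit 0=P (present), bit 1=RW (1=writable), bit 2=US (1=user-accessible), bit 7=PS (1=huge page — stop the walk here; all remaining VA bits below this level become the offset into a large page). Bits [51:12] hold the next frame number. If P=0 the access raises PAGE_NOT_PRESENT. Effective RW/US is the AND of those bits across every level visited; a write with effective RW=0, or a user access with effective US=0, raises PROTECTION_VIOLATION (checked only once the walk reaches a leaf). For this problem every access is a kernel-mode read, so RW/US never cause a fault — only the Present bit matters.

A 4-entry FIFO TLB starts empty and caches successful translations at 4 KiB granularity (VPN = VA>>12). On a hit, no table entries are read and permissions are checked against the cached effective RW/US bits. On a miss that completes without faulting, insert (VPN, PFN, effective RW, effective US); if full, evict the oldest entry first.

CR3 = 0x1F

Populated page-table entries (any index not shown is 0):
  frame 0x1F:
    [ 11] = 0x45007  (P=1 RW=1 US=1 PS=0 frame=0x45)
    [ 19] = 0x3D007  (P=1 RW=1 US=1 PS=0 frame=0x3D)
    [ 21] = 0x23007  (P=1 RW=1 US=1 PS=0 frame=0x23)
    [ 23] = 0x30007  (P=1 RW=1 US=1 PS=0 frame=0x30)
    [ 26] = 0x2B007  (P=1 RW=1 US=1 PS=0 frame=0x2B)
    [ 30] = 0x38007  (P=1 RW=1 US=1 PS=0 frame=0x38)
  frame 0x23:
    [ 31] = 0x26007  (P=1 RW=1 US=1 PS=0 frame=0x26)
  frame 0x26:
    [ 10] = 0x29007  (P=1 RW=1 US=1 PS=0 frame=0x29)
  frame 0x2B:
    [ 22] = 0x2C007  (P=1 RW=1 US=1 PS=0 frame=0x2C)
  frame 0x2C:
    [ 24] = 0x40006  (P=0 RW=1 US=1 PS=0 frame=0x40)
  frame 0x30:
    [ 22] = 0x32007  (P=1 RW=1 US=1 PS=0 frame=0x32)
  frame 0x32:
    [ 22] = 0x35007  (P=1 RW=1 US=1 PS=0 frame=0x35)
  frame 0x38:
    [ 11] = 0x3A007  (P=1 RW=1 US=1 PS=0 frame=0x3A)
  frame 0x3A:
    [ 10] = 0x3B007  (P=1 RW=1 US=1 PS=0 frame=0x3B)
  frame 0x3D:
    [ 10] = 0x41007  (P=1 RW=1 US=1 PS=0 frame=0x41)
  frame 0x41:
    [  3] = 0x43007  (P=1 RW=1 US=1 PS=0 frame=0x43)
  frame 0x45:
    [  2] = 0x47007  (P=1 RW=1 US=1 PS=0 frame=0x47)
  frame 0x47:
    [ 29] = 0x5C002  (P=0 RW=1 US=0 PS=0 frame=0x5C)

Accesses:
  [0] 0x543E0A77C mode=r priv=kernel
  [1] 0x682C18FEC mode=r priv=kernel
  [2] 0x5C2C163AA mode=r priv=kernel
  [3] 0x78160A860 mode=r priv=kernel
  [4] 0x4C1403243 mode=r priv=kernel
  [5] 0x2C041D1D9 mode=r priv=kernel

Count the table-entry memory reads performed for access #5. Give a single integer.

Walk each access:
#0 VA=0x543E0A77C (r,kernel):
  lvl0: tbl 0x1F, slot 21 ⇒ 0x23007 (P1/RW1/US1/PS0)
  lvl1: tbl 0x23, slot 31 ⇒ 0x26007 (P1/RW1/US1/PS0)
  lvl2: tbl 0x26, slot 10 ⇒ 0x29007 (P1/RW1/US1/PS0)
  ⇒ phys 0x2977C  [3 reads]
#1 VA=0x682C18FEC (r,kernel):
  lvl0: tbl 0x1F, slot 26 ⇒ 0x2B007 (P1/RW1/US1/PS0)
  lvl1: tbl 0x2B, slot 22 ⇒ 0x2C007 (P1/RW1/US1/PS0)
  lvl2: tbl 0x2C, slot 24 ⇒ 0x40006 (P0/RW1/US1/PS0)
  ⇒ fault: PAGE_NOT_PRESENT  — 3 lookups
#2 VA=0x5C2C163AA (r,kernel):
  lvl0: tbl 0x1F, slot 23 ⇒ 0x30007 (P1/RW1/US1/PS0)
  lvl1: tbl 0x30, slot 22 ⇒ 0x32007 (P1/RW1/US1/PS0)
  lvl2: tbl 0x32, slot 22 ⇒ 0x35007 (P1/RW1/US1/PS0)
  ⇒ phys 0x353AA  [3 reads]
#3 VA=0x78160A860 (r,kernel):
  lvl0: tbl 0x1F, slot 30 ⇒ 0x38007 (P1/RW1/US1/PS0)
  lvl1: tbl 0x38, slot 11 ⇒ 0x3A007 (P1/RW1/US1/PS0)
  lvl2: tbl 0x3A, slot 10 ⇒ 0x3B007 (P1/RW1/US1/PS0)
  ⇒ phys 0x3B860  [3 reads]
#4 VA=0x4C1403243 (r,kernel):
  lvl0: tbl 0x1F, slot 19 ⇒ 0x3D007 (P1/RW1/US1/PS0)
  lvl1: tbl 0x3D, slot 10 ⇒ 0x41007 (P1/RW1/US1/PS0)
  lvl2: tbl 0x41, slot 3 ⇒ 0x43007 (P1/RW1/US1/PS0)
  ⇒ phys 0x43243  [3 reads]
#5 VA=0x2C041D1D9 (r,kernel):
  lvl0: tbl 0x1F, slot 11 ⇒ 0x45007 (P1/RW1/US1/PS0)
  lvl1: tbl 0x45, slot 2 ⇒ 0x47007 (P1/RW1/US1/PS0)
  lvl2: tbl 0x47, slot 29 ⇒ 0x5C002 (P0/RW1/US0/PS0)
  ⇒ fault: PAGE_NOT_PRESENT  — 3 lookups

Entries read for #5: 3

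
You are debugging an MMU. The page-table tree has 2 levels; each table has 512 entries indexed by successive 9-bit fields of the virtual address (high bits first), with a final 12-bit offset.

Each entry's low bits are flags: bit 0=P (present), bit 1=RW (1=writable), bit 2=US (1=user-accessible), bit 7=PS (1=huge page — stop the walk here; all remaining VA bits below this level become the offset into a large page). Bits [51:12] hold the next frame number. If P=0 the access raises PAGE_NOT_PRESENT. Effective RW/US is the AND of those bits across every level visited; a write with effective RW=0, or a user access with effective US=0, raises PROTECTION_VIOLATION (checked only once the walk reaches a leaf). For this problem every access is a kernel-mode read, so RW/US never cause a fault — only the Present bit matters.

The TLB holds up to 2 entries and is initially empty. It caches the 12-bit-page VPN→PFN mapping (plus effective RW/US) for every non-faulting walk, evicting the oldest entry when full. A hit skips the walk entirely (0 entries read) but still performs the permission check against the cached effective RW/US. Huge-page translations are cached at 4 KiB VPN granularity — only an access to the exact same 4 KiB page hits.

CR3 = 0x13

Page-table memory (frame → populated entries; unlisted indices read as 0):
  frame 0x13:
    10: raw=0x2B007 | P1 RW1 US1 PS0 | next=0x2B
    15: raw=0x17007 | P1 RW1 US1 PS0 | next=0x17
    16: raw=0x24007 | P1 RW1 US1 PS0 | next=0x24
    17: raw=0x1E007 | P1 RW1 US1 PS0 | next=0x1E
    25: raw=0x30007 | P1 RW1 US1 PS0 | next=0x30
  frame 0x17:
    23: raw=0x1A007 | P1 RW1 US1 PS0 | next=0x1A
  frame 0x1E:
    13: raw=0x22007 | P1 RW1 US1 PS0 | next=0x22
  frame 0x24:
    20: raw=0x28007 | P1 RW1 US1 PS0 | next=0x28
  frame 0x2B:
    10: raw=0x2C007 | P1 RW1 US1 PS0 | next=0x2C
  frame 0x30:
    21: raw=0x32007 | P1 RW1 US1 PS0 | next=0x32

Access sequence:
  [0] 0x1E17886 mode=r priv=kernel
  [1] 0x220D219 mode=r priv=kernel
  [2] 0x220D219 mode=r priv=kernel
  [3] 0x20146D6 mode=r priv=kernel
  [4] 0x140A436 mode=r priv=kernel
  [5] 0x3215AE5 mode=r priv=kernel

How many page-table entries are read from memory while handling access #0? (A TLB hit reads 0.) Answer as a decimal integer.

Per-access translation:
#0 VA=0x1E17886 (r,kernel):
  L0 @0x13[15] → 0x17007  P=1,RW=1,US=1,PS=0
  L1 @0x17[23] → 0x1A007  P=1,RW=1,US=1,PS=0
  → PA=0x1A886  (2 entries read)
#1 VA=0x220D219 (r,kernel):
  L0 @0x13[17] → 0x1E007  P=1,RW=1,US=1,PS=0
  L1 @0x1E[13] → 0x22007  P=1,RW=1,US=1,PS=0
  → PA=0x22219  (2 entries read)
#2 VA=0x220D219 (r,kernel):
  TLB hit vpn=0x220D → PA=0x22219
#3 VA=0x20146D6 (r,kernel):
  L0 @0x13[16] → 0x24007  P=1,RW=1,US=1,PS=0
  L1 @0x24[20] → 0x28007  P=1,RW=1,US=1,PS=0
  → PA=0x286D6  (2 entries read)
#4 VA=0x140A436 (r,kernel):
  L0 @0x13[10] → 0x2B007  P=1,RW=1,US=1,PS=0
  L1 @0x2B[10] → 0x2C007  P=1,RW=1,US=1,PS=0
  → PA=0x2C436  (2 entries read)
#5 VA=0x3215AE5 (r,kernel):
  L0 @0x13[25] → 0x30007  P=1,RW=1,US=1,PS=0
  L1 @0x30[21] → 0x32007  P=1,RW=1,US=1,PS=0
  → PA=0x32AE5  (2 entries read)

Entries read for #0: 2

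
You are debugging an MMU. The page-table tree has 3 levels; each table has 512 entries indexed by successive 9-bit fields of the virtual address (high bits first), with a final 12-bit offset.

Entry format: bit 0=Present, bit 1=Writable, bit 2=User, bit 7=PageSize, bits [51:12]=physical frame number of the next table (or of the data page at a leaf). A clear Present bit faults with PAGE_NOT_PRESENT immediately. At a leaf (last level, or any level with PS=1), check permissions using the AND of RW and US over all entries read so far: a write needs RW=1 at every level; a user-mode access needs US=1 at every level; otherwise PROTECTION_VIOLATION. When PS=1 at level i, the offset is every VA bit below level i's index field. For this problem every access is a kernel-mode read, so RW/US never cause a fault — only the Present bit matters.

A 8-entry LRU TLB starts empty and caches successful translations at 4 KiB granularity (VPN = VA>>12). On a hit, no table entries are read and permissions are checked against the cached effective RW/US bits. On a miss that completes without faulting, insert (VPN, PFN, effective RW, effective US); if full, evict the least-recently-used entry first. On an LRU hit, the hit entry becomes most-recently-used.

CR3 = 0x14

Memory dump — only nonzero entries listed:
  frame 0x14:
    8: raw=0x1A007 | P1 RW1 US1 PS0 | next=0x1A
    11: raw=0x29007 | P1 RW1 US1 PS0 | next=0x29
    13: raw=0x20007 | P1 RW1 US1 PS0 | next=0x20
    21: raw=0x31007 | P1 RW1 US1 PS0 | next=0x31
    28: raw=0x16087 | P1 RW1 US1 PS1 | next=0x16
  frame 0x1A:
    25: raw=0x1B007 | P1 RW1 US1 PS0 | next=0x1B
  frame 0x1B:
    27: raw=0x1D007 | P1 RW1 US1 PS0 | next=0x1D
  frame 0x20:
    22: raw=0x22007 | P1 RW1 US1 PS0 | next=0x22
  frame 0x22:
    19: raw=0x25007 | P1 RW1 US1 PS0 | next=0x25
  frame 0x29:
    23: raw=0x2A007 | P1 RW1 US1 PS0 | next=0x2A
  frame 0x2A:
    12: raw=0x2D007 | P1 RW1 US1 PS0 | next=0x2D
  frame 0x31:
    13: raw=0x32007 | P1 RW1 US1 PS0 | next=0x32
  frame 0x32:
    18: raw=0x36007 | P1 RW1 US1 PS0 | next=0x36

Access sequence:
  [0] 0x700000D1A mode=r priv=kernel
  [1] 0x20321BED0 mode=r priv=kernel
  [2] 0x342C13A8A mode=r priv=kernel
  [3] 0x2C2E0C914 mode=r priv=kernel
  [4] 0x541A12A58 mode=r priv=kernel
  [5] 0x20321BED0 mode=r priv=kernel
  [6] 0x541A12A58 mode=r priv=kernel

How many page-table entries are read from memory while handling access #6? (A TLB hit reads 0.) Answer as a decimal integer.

Walk each access:
#0 VA=0x700000D1A (r,kernel):
  lvl0: tbl 0x14, slot 28 ⇒ 0x16087 (P1/RW1/US1/PS1)
  ✓ 0x16D1A (huge @L0)  — 1 lookups
#1 VA=0x20321BED0 (r,kernel):
  lvl0: tbl 0x14, slot 8 ⇒ 0x1A007 (P1/RW1/US1/PS0)
  lvl1: tbl 0x1A, slot 25 ⇒ 0x1B007 (P1/RW1/US1/PS0)
  lvl2: tbl 0x1B, slot 27 ⇒ 0x1D007 (P1/RW1/US1/PS0)
  ✓ 0x1DED0  — 3 lookups
#2 VA=0x342C13A8A (r,kernel):
  lvl0: tbl 0x14, slot 13 ⇒ 0x20007 (P1/RW1/US1/PS0)
  lvl1: tbl 0x20, slot 22 ⇒ 0x22007 (P1/RW1/US1/PS0)
  lvl2: tbl 0x22, slot 19 ⇒ 0x25007 (P1/RW1/US1/PS0)
  ✓ 0x25A8A  — 3 lookups
#3 VA=0x2C2E0C914 (r,kernel):
  lvl0: tbl 0x14, slot 11 ⇒ 0x29007 (P1/RW1/US1/PS0)
  lvl1: tbl 0x29, slot 23 ⇒ 0x2A007 (P1/RW1/US1/PS0)
  lvl2: tbl 0x2A, slot 12 ⇒ 0x2D007 (P1/RW1/US1/PS0)
  ✓ 0x2D914  — 3 lookups
#4 VA=0x541A12A58 (r,kernel):
  lvl0: tbl 0x14, slot 21 ⇒ 0x31007 (P1/RW1/US1/PS0)
  lvl1: tbl 0x31, slot 13 ⇒ 0x32007 (P1/RW1/US1/PS0)
  lvl2: tbl 0x32, slot 18 ⇒ 0x36007 (P1/RW1/US1/PS0)
  ✓ 0x36A58  — 3 lookups
#5 VA=0x20321BED0 (r,kernel):
  TLB hit vpn=0x20321B → PA=0x1DED0
#6 VA=0x541A12A58 (r,kernel):
  TLB hit vpn=0x541A12 → PA=0x36A58

Entries read for #6: 0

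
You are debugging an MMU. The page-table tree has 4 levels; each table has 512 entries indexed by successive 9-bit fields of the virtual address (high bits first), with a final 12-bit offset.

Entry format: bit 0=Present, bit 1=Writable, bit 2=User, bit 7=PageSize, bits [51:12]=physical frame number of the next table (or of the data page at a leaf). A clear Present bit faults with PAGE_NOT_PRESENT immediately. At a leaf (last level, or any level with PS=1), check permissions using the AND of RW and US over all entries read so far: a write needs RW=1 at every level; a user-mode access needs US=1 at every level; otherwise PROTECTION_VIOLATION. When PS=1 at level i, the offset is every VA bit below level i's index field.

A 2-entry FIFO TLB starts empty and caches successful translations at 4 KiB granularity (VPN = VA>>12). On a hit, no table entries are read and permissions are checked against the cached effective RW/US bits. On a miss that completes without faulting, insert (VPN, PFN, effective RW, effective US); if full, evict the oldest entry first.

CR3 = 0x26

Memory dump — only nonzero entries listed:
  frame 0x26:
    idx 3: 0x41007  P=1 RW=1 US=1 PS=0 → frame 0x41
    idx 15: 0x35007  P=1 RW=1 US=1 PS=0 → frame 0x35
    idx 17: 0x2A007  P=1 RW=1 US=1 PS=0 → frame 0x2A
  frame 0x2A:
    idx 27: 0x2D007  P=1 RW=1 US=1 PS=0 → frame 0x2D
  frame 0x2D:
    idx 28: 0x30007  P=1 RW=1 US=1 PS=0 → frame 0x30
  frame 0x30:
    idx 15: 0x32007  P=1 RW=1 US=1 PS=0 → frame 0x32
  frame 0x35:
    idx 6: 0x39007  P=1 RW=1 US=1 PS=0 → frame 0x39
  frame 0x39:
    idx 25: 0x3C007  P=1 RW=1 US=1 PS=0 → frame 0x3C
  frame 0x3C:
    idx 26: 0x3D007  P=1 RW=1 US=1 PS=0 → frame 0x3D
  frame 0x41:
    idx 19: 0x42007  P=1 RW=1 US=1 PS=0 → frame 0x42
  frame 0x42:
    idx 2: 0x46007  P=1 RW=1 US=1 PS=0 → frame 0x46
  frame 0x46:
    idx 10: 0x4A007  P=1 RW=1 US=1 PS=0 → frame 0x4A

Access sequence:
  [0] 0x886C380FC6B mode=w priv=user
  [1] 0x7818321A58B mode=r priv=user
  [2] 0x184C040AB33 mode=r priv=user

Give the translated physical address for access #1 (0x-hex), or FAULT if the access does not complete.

Walk each access:
#0 VA=0x886C380FC6B (w,user):
  L0: frame=0x26 idx=17 entry=0x2A007 [P=1 RW=1 US=1 PS=0]
  L1: frame=0x2A idx=27 entry=0x2D007 [P=1 RW=1 US=1 PS=0]
  L2: frame=0x2D idx=28 entry=0x30007 [P=1 RW=1 US=1 PS=0]
  L3: frame=0x30 idx=15 entry=0x32007 [P=1 RW=1 US=1 PS=0]
  → PA=0x32C6B  (4 entries read)
#1 VA=0x7818321A58B (r,user):
  L0: frame=0x26 idx=15 entry=0x35007 [P=1 RW=1 US=1 PS=0]
  L1: frame=0x35 idx=6 entry=0x39007 [P=1 RW=1 US=1 PS=0]
  L2: frame=0x39 idx=25 entry=0x3C007 [P=1 RW=1 US=1 PS=0]
  L3: frame=0x3C idx=26 entry=0x3D007 [P=1 RW=1 US=1 PS=0]
  → PA=0x3D58B  (4 entries read)
#2 VA=0x184C040AB33 (r,user):
  L0: frame=0x26 idx=3 entry=0x41007 [P=1 RW=1 US=1 PS=0]
  L1: frame=0x41 idx=19 entry=0x42007 [P=1 RW=1 US=1 PS=0]
  L2: frame=0x42 idx=2 entry=0x46007 [P=1 RW=1 US=1 PS=0]
  L3: frame=0x46 idx=10 entry=0x4A007 [P=1 RW=1 US=1 PS=0]
  → PA=0x4AB33  (4 entries read)

Access #1 PA: 0x3D58B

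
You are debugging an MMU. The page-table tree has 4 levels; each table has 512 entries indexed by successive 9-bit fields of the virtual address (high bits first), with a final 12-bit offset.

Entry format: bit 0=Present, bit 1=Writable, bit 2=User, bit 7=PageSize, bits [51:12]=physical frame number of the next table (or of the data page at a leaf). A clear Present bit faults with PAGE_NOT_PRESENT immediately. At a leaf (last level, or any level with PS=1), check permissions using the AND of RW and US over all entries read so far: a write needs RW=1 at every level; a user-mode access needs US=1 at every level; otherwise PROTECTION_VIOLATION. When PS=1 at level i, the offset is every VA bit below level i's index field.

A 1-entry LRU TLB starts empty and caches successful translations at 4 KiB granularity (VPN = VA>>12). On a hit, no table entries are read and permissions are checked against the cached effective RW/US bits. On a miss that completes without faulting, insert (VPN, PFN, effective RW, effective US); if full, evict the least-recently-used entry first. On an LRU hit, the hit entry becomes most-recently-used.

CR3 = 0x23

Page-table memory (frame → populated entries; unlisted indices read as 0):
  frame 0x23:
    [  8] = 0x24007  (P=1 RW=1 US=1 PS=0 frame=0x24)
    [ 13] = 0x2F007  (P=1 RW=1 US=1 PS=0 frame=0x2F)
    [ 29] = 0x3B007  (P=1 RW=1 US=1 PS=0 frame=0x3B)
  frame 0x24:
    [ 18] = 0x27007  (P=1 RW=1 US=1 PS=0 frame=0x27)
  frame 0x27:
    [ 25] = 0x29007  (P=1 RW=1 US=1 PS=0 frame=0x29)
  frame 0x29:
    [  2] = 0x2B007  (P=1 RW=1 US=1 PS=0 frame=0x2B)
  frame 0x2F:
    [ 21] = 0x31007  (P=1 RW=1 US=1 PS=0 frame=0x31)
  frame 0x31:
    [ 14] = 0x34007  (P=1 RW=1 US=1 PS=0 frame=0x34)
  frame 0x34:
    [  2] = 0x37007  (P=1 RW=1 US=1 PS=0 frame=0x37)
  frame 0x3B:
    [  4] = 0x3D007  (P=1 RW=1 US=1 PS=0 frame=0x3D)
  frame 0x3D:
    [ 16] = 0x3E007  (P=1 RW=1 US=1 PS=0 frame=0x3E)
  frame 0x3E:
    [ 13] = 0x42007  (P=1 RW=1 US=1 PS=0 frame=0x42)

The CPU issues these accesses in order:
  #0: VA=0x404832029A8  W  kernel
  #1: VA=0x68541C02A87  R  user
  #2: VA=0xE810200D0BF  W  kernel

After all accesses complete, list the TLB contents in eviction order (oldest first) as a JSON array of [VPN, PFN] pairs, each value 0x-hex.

Per-access translation:
#0 VA=0x404832029A8 (w,kernel):
  lvl0: tbl 0x23, slot 8 ⇒ 0x24007 (P1/RW1/US1/PS0)
  lvl1: tbl 0x24, slot 18 ⇒ 0x27007 (P1/RW1/US1/PS0)
  lvl2: tbl 0x27, slot 25 ⇒ 0x29007 (P1/RW1/US1/PS0)
  lvl3: tbl 0x29, slot 2 ⇒ 0x2B007 (P1/RW1/US1/PS0)
  ⇒ phys 0x2B9A8  [4 reads]
#1 VA=0x68541C02A87 (r,user):
  lvl0: tbl 0x23, slot 13 ⇒ 0x2F007 (P1/RW1/US1/PS0)
  lvl1: tbl 0x2F, slot 21 ⇒ 0x31007 (P1/RW1/US1/PS0)
  lvl2: tbl 0x31, slot 14 ⇒ 0x34007 (P1/RW1/US1/PS0)
  lvl3: tbl 0x34, slot 2 ⇒ 0x37007 (P1/RW1/US1/PS0)
  ⇒ phys 0x37A87  [4 reads]
#2 VA=0xE810200D0BF (w,kernel):
  lvl0: tbl 0x23, slot 29 ⇒ 0x3B007 (P1/RW1/US1/PS0)
  lvl1: tbl 0x3B, slot 4 ⇒ 0x3D007 (P1/RW1/US1/PS0)
  lvl2: tbl 0x3D, slot 16 ⇒ 0x3E007 (P1/RW1/US1/PS0)
  lvl3: tbl 0x3E, slot 13 ⇒ 0x42007 (P1/RW1/US1/PS0)
  ⇒ phys 0x420BF  [4 reads]

TLB: [["0xE810200D", "0x42"]]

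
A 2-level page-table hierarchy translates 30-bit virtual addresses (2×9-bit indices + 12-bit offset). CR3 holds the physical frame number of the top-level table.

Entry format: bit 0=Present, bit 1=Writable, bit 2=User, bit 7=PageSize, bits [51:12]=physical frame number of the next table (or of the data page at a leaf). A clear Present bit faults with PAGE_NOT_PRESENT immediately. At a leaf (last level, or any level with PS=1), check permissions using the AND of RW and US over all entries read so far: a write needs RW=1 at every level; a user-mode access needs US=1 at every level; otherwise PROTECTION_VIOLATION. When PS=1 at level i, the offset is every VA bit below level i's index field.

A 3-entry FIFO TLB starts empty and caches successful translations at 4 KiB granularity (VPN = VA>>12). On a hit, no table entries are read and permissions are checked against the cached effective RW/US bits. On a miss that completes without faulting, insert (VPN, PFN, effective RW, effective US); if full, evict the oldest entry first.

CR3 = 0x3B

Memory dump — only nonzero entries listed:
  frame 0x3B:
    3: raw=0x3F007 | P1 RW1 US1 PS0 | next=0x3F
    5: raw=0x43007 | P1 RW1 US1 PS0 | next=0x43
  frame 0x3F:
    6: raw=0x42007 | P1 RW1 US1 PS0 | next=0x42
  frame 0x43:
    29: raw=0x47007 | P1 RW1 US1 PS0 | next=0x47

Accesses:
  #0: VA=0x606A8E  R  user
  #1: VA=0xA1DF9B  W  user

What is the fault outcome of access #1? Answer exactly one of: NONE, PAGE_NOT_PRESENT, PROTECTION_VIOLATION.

Per-access translation:
#0 VA=0x606A8E (r,user):
  L0 @0x3B[3] → 0x3F007  P=1,RW=1,US=1,PS=0
  L1 @0x3F[6] → 0x42007  P=1,RW=1,US=1,PS=0
  → PA=0x42A8E  (2 entries read)
#1 VA=0xA1DF9B (w,user):
  L0 @0x3B[5] → 0x43007  P=1,RW=1,US=1,PS=0
  L1 @0x43[29] → 0x47007  P=1,RW=1,US=1,PS=0
  → PA=0x47F9B  (2 entries read)

Access #1 fault: NONE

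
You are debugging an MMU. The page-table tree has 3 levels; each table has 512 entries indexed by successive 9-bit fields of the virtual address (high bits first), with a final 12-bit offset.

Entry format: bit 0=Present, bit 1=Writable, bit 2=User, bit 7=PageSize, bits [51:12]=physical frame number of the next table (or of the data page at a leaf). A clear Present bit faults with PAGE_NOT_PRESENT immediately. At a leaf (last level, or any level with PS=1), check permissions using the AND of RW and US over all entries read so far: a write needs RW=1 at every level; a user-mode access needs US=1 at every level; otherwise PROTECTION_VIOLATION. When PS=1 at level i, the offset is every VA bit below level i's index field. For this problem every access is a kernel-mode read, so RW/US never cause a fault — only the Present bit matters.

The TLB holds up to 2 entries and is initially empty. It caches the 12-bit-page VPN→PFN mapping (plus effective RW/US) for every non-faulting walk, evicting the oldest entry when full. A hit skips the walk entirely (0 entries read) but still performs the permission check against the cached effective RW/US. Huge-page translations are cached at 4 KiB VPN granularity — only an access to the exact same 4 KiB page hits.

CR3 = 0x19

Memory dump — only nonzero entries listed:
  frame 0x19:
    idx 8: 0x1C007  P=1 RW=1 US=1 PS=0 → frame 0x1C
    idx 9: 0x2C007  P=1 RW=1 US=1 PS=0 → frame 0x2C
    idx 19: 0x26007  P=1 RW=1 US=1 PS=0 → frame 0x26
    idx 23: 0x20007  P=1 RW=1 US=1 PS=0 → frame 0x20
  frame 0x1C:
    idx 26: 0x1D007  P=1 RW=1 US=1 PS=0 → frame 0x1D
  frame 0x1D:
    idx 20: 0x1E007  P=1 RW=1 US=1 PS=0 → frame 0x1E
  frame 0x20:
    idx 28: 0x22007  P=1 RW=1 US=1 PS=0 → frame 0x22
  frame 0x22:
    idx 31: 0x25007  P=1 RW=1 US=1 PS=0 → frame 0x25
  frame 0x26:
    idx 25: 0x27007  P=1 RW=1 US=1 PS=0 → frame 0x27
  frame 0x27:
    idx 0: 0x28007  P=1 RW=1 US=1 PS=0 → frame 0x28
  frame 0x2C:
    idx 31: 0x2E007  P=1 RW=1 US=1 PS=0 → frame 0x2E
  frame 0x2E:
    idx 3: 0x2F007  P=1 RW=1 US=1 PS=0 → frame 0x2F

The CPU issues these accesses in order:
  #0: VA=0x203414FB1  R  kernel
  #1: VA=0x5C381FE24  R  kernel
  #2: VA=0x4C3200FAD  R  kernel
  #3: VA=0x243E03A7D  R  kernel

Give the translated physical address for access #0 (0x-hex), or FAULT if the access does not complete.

Trace:
#0 VA=0x203414FB1 (r,kernel):
  L0 @0x19[8] → 0x1C007  P=1,RW=1,US=1,PS=0
  L1 @0x1C[26] → 0x1D007  P=1,RW=1,US=1,PS=0
  L2 @0x1D[20] → 0x1E007  P=1,RW=1,US=1,PS=0
  → PA=0x1EFB1  (3 entries read)
#1 VA=0x5C381FE24 (r,kernel):
  L0 @0x19[23] → 0x20007  P=1,RW=1,US=1,PS=0
  L1 @0x20[28] → 0x22007  P=1,RW=1,US=1,PS=0
  L2 @0x22[31] → 0x25007  P=1,RW=1,US=1,PS=0
  → PA=0x25E24  (3 entries read)
#2 VA=0x4C3200FAD (r,kernel):
  L0 @0x19[19] → 0x26007  P=1,RW=1,US=1,PS=0
  L1 @0x26[25] → 0x27007  P=1,RW=1,US=1,PS=0
  L2 @0x27[0] → 0x28007  P=1,RW=1,US=1,PS=0
  → PA=0x28FAD  (3 entries read)
#3 VA=0x243E03A7D (r,kernel):
  L0 @0x19[9] → 0x2C007  P=1,RW=1,US=1,PS=0
  L1 @0x2C[31] → 0x2E007  P=1,RW=1,US=1,PS=0
  L2 @0x2E[3] → 0x2F007  P=1,RW=1,US=1,PS=0
  → PA=0x2FA7D  (3 entries read)

Access #0 PA: 0x1EFB1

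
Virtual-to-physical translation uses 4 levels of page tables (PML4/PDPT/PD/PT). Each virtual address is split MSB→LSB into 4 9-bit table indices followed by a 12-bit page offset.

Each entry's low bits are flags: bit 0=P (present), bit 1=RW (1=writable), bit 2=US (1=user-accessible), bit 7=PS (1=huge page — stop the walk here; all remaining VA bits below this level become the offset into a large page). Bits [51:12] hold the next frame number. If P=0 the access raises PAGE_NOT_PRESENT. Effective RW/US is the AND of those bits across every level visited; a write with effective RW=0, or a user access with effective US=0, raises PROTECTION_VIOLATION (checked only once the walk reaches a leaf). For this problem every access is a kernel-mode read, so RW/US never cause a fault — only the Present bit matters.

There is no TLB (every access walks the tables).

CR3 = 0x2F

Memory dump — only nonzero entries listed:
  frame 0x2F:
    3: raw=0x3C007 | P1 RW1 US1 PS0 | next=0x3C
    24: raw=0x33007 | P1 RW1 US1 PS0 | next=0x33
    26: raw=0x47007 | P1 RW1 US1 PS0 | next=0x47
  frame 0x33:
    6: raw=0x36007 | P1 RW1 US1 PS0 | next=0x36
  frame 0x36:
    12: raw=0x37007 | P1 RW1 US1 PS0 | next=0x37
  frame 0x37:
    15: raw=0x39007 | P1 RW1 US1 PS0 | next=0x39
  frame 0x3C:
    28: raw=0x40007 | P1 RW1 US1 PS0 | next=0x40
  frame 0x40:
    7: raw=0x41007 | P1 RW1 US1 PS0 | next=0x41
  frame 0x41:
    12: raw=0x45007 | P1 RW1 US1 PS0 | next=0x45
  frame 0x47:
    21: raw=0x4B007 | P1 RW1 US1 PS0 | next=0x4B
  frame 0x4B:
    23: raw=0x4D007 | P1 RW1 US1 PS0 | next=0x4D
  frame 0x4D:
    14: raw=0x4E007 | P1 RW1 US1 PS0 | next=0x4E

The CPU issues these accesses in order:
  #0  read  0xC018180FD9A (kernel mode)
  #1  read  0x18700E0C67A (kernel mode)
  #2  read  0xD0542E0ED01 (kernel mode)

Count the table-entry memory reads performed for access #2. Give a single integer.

Trace:
#0 VA=0xC018180FD9A (r,kernel):
  [0] read 0x2F idx=24: raw=0x33007 flags P=1 W=1 U=1 S=0
  [1] read 0x33 idx=6: raw=0x36007 flags P=1 W=1 U=1 S=0
  [2] read 0x36 idx=12: raw=0x37007 flags P=1 W=1 U=1 S=0
  [3] read 0x37 idx=15: raw=0x39007 flags P=1 W=1 U=1 S=0
  ✓ 0x39D9A  — 4 lookups
#1 VA=0x18700E0C67A (r,kernel):
  [0] read 0x2F idx=3: raw=0x3C007 flags P=1 W=1 U=1 S=0
  [1] read 0x3C idx=28: raw=0x40007 flags P=1 W=1 U=1 S=0
  [2] read 0x40 idx=7: raw=0x41007 flags P=1 W=1 U=1 S=0
  [3] read 0x41 idx=12: raw=0x45007 flags P=1 W=1 U=1 S=0
  ✓ 0x4567A  — 4 lookups
#2 VA=0xD0542E0ED01 (r,kernel):
  [0] read 0x2F idx=26: raw=0x47007 flags P=1 W=1 U=1 S=0
  [1] read 0x47 idx=21: raw=0x4B007 flags P=1 W=1 U=1 S=0
  [2] read 0x4B idx=23: raw=0x4D007 flags P=1 W=1 U=1 S=0
  [3] read 0x4D idx=14: raw=0x4E007 flags P=1 W=1 U=1 S=0
  ✓ 0x4ED01  — 4 lookups

Entries read for #2: 4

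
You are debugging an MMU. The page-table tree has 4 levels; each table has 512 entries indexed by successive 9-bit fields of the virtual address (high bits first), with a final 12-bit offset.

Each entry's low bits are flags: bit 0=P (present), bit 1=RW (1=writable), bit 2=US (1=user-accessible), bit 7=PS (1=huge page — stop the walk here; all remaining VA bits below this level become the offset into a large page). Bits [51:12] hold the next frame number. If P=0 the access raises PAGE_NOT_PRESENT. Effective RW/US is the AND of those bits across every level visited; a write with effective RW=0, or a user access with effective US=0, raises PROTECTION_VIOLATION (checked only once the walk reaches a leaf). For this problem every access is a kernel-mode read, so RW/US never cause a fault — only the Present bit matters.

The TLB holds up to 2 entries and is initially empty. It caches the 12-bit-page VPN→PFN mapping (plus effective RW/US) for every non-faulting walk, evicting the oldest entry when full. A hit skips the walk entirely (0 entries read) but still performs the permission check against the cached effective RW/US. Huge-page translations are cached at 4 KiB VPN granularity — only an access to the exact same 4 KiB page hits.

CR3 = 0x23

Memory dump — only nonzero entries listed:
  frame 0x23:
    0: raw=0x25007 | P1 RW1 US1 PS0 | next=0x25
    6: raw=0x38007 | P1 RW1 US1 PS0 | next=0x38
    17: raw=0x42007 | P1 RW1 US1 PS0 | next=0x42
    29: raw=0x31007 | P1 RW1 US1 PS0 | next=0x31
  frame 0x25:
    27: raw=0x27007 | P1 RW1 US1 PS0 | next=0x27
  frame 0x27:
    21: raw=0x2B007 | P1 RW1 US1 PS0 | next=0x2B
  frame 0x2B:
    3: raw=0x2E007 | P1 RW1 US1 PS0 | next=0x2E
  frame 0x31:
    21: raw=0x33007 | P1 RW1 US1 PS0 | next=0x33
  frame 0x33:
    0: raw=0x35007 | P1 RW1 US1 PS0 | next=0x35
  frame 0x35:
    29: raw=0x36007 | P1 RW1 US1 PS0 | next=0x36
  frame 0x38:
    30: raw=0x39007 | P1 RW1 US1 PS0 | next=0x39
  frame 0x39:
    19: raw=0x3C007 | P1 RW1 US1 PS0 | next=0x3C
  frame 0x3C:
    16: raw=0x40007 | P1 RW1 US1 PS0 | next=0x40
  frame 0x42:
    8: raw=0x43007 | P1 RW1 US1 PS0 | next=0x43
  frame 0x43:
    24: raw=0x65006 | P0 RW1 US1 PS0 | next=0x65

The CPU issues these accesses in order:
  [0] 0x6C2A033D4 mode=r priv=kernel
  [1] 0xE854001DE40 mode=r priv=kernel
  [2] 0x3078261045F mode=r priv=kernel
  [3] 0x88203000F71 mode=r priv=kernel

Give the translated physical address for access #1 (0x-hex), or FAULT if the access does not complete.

Trace:
#0 VA=0x6C2A033D4 (r,kernel):
  L0 @0x23[0] → 0x25007  P=1,RW=1,US=1,PS=0
  L1 @0x25[27] → 0x27007  P=1,RW=1,US=1,PS=0
  L2 @0x27[21] → 0x2B007  P=1,RW=1,US=1,PS=0
  L3 @0x2B[3] → 0x2E007  P=1,RW=1,US=1,PS=0
  → PA=0x2E3D4  (4 entries read)
#1 VA=0xE854001DE40 (r,kernel):
  L0 @0x23[29] → 0x31007  P=1,RW=1,US=1,PS=0
  L1 @0x31[21] → 0x33007  P=1,RW=1,US=1,PS=0
  L2 @0x33[0] → 0x35007  P=1,RW=1,US=1,PS=0
  L3 @0x35[29] → 0x36007  P=1,RW=1,US=1,PS=0
  → PA=0x36E40  (4 entries read)
#2 VA=0x3078261045F (r,kernel):
  L0 @0x23[6] → 0x38007  P=1,RW=1,US=1,PS=0
  L1 @0x38[30] → 0x39007  P=1,RW=1,US=1,PS=0
  L2 @0x39[19] → 0x3C007  P=1,RW=1,US=1,PS=0
  L3 @0x3C[16] → 0x40007  P=1,RW=1,US=1,PS=0
  → PA=0x4045F  (4 entries read)
#3 VA=0x88203000F71 (r,kernel):
  L0 @0x23[17] → 0x42007  P=1,RW=1,US=1,PS=0
  L1 @0x42[8] → 0x43007  P=1,RW=1,US=1,PS=0
  L2 @0x43[24] → 0x65006  P=0,RW=1,US=1,PS=0
  → PAGE_NOT_PRESENT  (3 entries read)

Access #1 PA: 0x36E40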